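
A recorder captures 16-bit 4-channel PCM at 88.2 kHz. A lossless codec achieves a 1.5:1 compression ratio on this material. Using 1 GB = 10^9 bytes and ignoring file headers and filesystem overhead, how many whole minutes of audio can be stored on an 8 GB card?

283 minutes

Uncompressed byte rate = 88,200 × 2 × 4 = 705,600 bytes/s.
After 1.5:1 compression, effective rate ≈ 470400 bytes/s.
Capacity = 8 × 1,000,000,000 = 8,000,000,000 bytes.
8,000,000,000 / effective rate ≈ 17006.8 s → 283 minutes.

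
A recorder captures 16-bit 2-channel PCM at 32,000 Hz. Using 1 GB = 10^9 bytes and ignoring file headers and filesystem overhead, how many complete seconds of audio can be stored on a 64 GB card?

Uncompressed byte rate = 32,000 × 2 × 2 = 128,000 bytes/s.
Capacity = 64 × 1,000,000,000 = 64,000,000,000 bytes.
64,000,000,000 / 128,000 ≈ 500000 s → 500,000 seconds.

500,000 seconds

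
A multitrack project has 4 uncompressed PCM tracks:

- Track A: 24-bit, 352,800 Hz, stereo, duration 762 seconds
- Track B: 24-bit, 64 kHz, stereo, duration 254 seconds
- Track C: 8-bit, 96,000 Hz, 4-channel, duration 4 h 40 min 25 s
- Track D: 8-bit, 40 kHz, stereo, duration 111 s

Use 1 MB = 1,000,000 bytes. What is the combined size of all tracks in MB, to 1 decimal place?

8180.2 MB

Track A: 352,800 × 762 × 3 × 2 = 1,613,001,600 bytes.
Track B: 64,000 × 254 × 3 × 2 = 97,536,000 bytes.
Track C: 4 h 40 min 25 s = 16,825 s; 96,000 × 16,825 × 1 × 4 = 6,460,800,000 bytes.
Track D: 40,000 × 111 × 1 × 2 = 8,880,000 bytes.
Total = 8,180,217,600 bytes = 8180.2 MB.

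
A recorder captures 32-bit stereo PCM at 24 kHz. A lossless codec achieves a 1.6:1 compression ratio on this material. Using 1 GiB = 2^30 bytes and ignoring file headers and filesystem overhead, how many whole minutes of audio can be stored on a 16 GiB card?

Uncompressed byte rate = 24,000 × 4 × 2 = 192,000 bytes/s.
After 1.6:1 compression, effective rate ≈ 120000 bytes/s.
Capacity = 16 × 1,073,741,824 = 17,179,869,184 bytes.
17,179,869,184 / effective rate ≈ 143165.58 s → 2,386 minutes.

2,386 minutes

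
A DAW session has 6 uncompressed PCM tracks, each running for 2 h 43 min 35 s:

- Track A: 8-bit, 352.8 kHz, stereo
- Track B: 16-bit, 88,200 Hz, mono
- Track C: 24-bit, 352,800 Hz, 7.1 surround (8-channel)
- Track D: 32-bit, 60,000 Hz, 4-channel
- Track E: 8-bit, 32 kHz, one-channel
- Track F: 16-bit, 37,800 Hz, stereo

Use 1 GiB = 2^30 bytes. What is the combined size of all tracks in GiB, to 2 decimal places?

2 h 43 min 35 s = 9,815 s.
Track A: 352,800 × 9,815 × 1 × 2 = 6,925,464,000 bytes.
Track B: 88,200 × 9,815 × 2 × 1 = 1,731,366,000 bytes.
Track C: 352,800 × 9,815 × 3 × 8 = 83,105,568,000 bytes.
Track D: 60,000 × 9,815 × 4 × 4 = 9,422,400,000 bytes.
Track E: 32,000 × 9,815 × 1 × 1 = 314,080,000 bytes.
Track F: 37,800 × 9,815 × 2 × 2 = 1,484,028,000 bytes.
Total = 102,982,906,000 bytes = 95.91 GiB.

95.91 GiB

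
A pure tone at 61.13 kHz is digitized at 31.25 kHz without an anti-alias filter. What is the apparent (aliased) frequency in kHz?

1.37 kHz

Nyquist = 31,250/2 = 15,625 Hz; 61,130 Hz exceeds it.
Alias = |61,130 − 2×31,250| = |61,130 − 62,500| = 1,370 Hz = 1.37 kHz.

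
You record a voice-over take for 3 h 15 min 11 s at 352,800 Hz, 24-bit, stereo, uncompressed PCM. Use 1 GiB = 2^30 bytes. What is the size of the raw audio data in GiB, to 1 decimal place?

Duration = 3 h 15 min 11 s = 11,711 s.
Bytes = 352,800 samples/s × 11,711 s × 3 bytes/sample × 2 ch = 24,789,844,800 bytes.
24,789,844,800 / 1,073,741,824 = 23.1 GiB.

23.1 GiB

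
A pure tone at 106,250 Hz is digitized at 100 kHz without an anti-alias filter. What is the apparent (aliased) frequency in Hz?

6,250 Hz

Nyquist = 100,000/2 = 50,000 Hz; 106,250 Hz exceeds it.
Alias = |106,250 − 1×100,000| = |106,250 − 100,000| = 6,250 Hz.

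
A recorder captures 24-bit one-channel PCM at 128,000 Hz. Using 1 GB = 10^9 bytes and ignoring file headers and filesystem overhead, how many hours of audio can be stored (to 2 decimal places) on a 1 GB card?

Uncompressed byte rate = 128,000 × 3 × 1 = 384,000 bytes/s.
Capacity = 1 × 1,000,000,000 = 1,000,000,000 bytes.
1,000,000,000 / 384,000 ≈ 2604.17 s → 0.72 hours.

0.72 hours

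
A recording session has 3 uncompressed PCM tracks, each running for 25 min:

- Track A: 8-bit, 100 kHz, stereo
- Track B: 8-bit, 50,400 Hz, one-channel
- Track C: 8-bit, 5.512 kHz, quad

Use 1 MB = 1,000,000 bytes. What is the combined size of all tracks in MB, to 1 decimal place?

408.7 MB

25 min = 1,500 s.
Track A: 100,000 × 1,500 × 1 × 2 = 300,000,000 bytes.
Track B: 50,400 × 1,500 × 1 × 1 = 75,600,000 bytes.
Track C: 5,512 × 1,500 × 1 × 4 = 33,072,000 bytes.
Total = 408,672,000 bytes = 408.7 MB.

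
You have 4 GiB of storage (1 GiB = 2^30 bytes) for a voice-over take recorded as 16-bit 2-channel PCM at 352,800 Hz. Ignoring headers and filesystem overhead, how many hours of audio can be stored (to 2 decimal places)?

0.85 hours

Uncompressed byte rate = 352,800 × 2 × 2 = 1,411,200 bytes/s.
Capacity = 4 × 1,073,741,824 = 4,294,967,296 bytes.
4,294,967,296 / 1,411,200 ≈ 3043.49 s → 0.85 hours.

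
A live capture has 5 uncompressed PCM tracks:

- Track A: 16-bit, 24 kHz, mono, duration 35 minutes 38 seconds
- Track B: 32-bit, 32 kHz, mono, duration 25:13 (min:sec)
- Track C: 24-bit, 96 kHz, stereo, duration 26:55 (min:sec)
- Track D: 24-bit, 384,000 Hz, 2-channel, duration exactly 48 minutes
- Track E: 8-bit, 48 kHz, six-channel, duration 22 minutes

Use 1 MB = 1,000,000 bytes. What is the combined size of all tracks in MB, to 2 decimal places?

Track A: 35 minutes 38 seconds = 2,138 s; 24,000 × 2,138 × 2 × 1 = 102,624,000 bytes.
Track B: 25:13 (min:sec) = 1,513 s; 32,000 × 1,513 × 4 × 1 = 193,664,000 bytes.
Track C: 26:55 (min:sec) = 1,615 s; 96,000 × 1,615 × 3 × 2 = 930,240,000 bytes.
Track D: exactly 48 minutes = 2,880 s; 384,000 × 2,880 × 3 × 2 = 6,635,520,000 bytes.
Track E: 22 minutes = 1,320 s; 48,000 × 1,320 × 1 × 6 = 380,160,000 bytes.
Total = 8,242,208,000 bytes = 8242.21 MB.

8242.21 MB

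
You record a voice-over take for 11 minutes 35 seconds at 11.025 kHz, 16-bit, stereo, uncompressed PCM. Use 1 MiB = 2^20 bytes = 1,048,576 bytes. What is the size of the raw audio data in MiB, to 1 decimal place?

29.2 MiB

Duration = 11 minutes 35 seconds = 695 s.
Bytes = 11,025 samples/s × 695 s × 2 bytes/sample × 2 ch = 30,649,500 bytes.
30,649,500 / 1,048,576 = 29.2 MiB.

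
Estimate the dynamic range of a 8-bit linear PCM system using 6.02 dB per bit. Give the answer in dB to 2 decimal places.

8 × 6.02 = 48.16 dB.

48.16 dB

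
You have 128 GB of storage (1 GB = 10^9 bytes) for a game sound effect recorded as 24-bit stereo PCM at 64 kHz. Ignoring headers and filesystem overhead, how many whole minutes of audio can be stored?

Uncompressed byte rate = 64,000 × 3 × 2 = 384,000 bytes/s.
Capacity = 128 × 1,000,000,000 = 128,000,000,000 bytes.
128,000,000,000 / 384,000 ≈ 333333.33 s → 5,555 minutes.

5,555 minutes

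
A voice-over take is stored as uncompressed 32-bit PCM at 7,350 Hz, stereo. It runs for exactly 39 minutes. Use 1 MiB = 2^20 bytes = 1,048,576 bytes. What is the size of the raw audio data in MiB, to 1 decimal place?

131.2 MiB

Duration = exactly 39 minutes = 2,340 s.
Bytes = 7,350 samples/s × 2,340 s × 4 bytes/sample × 2 ch = 137,592,000 bytes.
137,592,000 / 1,048,576 = 131.2 MiB.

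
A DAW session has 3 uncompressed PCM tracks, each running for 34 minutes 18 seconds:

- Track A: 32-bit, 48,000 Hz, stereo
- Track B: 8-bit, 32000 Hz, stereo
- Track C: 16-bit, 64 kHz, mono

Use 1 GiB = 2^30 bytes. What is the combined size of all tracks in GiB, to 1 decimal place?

34 minutes 18 seconds = 2,058 s.
Track A: 48,000 × 2,058 × 4 × 2 = 790,272,000 bytes.
Track B: 32,000 × 2,058 × 1 × 2 = 131,712,000 bytes.
Track C: 64,000 × 2,058 × 2 × 1 = 263,424,000 bytes.
Total = 1,185,408,000 bytes = 1.1 GiB.

1.1 GiB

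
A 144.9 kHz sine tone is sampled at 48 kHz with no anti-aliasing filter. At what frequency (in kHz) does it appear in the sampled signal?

Nyquist = 48,000/2 = 24,000 Hz; 144,900 Hz exceeds it.
Alias = |144,900 − 3×48,000| = |144,900 − 144,000| = 900 Hz = 0.9 kHz.

0.9 kHz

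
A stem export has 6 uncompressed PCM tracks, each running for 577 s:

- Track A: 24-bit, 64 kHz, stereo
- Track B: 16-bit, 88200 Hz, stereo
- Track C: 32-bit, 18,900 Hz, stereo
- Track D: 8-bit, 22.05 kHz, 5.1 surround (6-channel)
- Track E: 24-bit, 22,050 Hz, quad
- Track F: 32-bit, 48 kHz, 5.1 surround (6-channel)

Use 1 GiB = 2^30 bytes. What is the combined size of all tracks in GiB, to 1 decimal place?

Track A: 64,000 × 577 × 3 × 2 = 221,568,000 bytes.
Track B: 88,200 × 577 × 2 × 2 = 203,565,600 bytes.
Track C: 18,900 × 577 × 4 × 2 = 87,242,400 bytes.
Track D: 22,050 × 577 × 1 × 6 = 76,337,100 bytes.
Track E: 22,050 × 577 × 3 × 4 = 152,674,200 bytes.
Track F: 48,000 × 577 × 4 × 6 = 664,704,000 bytes.
Total = 1,406,091,300 bytes = 1.3 GiB.

1.3 GiB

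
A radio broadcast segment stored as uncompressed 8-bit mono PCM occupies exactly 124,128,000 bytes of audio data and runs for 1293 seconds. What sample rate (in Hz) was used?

96,000 Hz

Bytes = sample_rate × seconds × bytes_per_sample × channels.
sample_rate = 124,128,000 / (1,293 × 1 × 1) = 124,128,000 / 1,293 = 96,000 Hz.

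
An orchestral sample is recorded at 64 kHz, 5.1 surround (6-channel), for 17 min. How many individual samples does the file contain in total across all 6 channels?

17 min = 1,020 s.
64,000 × 1,020 s × 6 ch = 391,680,000 samples.

391,680,000 samples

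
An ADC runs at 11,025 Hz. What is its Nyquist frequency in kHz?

Nyquist frequency = sample rate / 2 = 11,025 / 2 = 5.5125 kHz.

5.5125 kHz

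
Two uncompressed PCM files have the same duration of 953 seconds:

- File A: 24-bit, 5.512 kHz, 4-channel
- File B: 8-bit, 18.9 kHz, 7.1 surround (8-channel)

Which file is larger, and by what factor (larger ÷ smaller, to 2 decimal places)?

File A: 5,512 × 3 × 4 = 66,144 bytes/s.
File B: 18,900 × 1 × 8 = 151,200 bytes/s.
File B is larger; ratio = 144,093,600 / 63,035,232 = 2.29.

File B, by a factor of 2.29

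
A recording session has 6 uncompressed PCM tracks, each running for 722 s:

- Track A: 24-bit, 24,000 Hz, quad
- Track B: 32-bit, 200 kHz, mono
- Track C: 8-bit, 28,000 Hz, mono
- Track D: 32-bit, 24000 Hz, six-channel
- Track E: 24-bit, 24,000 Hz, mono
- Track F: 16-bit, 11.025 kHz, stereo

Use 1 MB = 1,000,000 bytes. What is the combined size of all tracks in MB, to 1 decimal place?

1305.4 MB

Track A: 24,000 × 722 × 3 × 4 = 207,936,000 bytes.
Track B: 200,000 × 722 × 4 × 1 = 577,600,000 bytes.
Track C: 28,000 × 722 × 1 × 1 = 20,216,000 bytes.
Track D: 24,000 × 722 × 4 × 6 = 415,872,000 bytes.
Track E: 24,000 × 722 × 3 × 1 = 51,984,000 bytes.
Track F: 11,025 × 722 × 2 × 2 = 31,840,200 bytes.
Total = 1,305,448,200 bytes = 1305.4 MB.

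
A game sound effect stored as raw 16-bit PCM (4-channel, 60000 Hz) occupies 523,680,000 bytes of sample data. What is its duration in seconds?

1,091 seconds

Byte rate = 60,000 × 2 × 4 = 480,000 bytes/s.
Duration = 523,680,000 / 480,000 = 1,091 s.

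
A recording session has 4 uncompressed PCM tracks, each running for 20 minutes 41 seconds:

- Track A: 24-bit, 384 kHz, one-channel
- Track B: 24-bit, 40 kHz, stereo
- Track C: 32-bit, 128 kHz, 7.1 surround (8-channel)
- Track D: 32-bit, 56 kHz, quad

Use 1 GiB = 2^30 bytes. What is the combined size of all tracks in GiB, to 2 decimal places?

20 minutes 41 seconds = 1,241 s.
Track A: 384,000 × 1,241 × 3 × 1 = 1,429,632,000 bytes.
Track B: 40,000 × 1,241 × 3 × 2 = 297,840,000 bytes.
Track C: 128,000 × 1,241 × 4 × 8 = 5,083,136,000 bytes.
Track D: 56,000 × 1,241 × 4 × 4 = 1,111,936,000 bytes.
Total = 7,922,544,000 bytes = 7.38 GiB.

7.38 GiB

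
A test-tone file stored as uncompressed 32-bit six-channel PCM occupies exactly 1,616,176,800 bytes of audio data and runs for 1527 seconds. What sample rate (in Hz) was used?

44,100 Hz

Bytes = sample_rate × seconds × bytes_per_sample × channels.
sample_rate = 1,616,176,800 / (1,527 × 4 × 6) = 1,616,176,800 / 36,648 = 44,100 Hz.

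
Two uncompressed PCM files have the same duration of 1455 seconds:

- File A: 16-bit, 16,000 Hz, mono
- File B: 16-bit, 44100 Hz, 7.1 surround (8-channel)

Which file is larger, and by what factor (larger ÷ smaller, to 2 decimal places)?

File A: 16,000 × 2 × 1 = 32,000 bytes/s.
File B: 44,100 × 2 × 8 = 705,600 bytes/s.
File B is larger; ratio = 1,026,648,000 / 46,560,000 = 22.05.

File B, by a factor of 22.05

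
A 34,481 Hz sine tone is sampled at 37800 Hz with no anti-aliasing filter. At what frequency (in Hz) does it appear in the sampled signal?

3,319 Hz

Nyquist = 37,800/2 = 18,900 Hz; 34,481 Hz exceeds it.
Alias = |34,481 − 1×37,800| = |34,481 − 37,800| = 3,319 Hz.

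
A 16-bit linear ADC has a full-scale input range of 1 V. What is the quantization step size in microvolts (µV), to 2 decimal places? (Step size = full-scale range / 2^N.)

15.26 µV

1 V / 2^16 = 1 / 65,536 V = 15.26 µV.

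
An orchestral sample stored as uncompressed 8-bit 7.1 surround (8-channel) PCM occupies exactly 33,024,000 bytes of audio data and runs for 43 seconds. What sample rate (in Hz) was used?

96,000 Hz

Bytes = sample_rate × seconds × bytes_per_sample × channels.
sample_rate = 33,024,000 / (43 × 1 × 8) = 33,024,000 / 344 = 96,000 Hz.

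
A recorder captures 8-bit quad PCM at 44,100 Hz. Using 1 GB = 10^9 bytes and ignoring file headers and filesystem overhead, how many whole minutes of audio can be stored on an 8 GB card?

755 minutes

Uncompressed byte rate = 44,100 × 1 × 4 = 176,400 bytes/s.
Capacity = 8 × 1,000,000,000 = 8,000,000,000 bytes.
8,000,000,000 / 176,400 ≈ 45351.47 s → 755 minutes.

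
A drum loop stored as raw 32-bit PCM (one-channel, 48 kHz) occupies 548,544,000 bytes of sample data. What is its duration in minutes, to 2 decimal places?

47.62 minutes

Byte rate = 48,000 × 4 × 1 = 192,000 bytes/s.
Duration = 548,544,000 / 192,000 = 2,857 s.
2,857 s / 60 = 47.62 minutes.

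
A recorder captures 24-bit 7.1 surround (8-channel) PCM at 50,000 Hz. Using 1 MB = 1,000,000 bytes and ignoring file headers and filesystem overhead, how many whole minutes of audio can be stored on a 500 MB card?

Uncompressed byte rate = 50,000 × 3 × 8 = 1,200,000 bytes/s.
Capacity = 500 × 1,000,000 = 500,000,000 bytes.
500,000,000 / 1,200,000 ≈ 416.67 s → 6 minutes.

6 minutes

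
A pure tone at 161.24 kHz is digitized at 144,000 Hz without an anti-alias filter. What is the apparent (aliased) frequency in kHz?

17.24 kHz

Nyquist = 144,000/2 = 72,000 Hz; 161,240 Hz exceeds it.
Alias = |161,240 − 1×144,000| = |161,240 − 144,000| = 17,240 Hz = 17.24 kHz.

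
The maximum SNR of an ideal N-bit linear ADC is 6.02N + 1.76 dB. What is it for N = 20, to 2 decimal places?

122.16 dB

6.02 × 20 + 1.76 = 122.16 dB.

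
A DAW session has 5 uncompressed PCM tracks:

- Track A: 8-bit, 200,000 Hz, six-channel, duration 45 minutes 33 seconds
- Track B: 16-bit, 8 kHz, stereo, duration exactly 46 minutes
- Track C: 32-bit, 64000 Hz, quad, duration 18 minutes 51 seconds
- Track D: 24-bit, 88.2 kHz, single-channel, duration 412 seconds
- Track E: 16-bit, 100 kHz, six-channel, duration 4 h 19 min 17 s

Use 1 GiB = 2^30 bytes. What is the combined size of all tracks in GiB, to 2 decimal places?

Track A: 45 minutes 33 seconds = 2,733 s; 200,000 × 2,733 × 1 × 6 = 3,279,600,000 bytes.
Track B: exactly 46 minutes = 2,760 s; 8,000 × 2,760 × 2 × 2 = 88,320,000 bytes.
Track C: 18 minutes 51 seconds = 1,131 s; 64,000 × 1,131 × 4 × 4 = 1,158,144,000 bytes.
Track D: 88,200 × 412 × 3 × 1 = 109,015,200 bytes.
Track E: 4 h 19 min 17 s = 15,557 s; 100,000 × 15,557 × 2 × 6 = 18,668,400,000 bytes.
Total = 23,303,479,200 bytes = 21.70 GiB.

21.70 GiB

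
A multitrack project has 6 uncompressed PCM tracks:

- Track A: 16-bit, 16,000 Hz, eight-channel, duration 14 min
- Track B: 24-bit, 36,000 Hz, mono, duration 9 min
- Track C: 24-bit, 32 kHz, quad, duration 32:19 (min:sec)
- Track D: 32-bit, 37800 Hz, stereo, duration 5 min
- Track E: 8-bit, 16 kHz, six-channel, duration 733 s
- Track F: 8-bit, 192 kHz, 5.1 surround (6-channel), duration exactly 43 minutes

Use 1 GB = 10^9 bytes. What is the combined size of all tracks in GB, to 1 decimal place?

4.2 GB

Track A: 14 min = 840 s; 16,000 × 840 × 2 × 8 = 215,040,000 bytes.
Track B: 9 min = 540 s; 36,000 × 540 × 3 × 1 = 58,320,000 bytes.
Track C: 32:19 (min:sec) = 1,939 s; 32,000 × 1,939 × 3 × 4 = 744,576,000 bytes.
Track D: 5 min = 300 s; 37,800 × 300 × 4 × 2 = 90,720,000 bytes.
Track E: 16,000 × 733 × 1 × 6 = 70,368,000 bytes.
Track F: exactly 43 minutes = 2,580 s; 192,000 × 2,580 × 1 × 6 = 2,972,160,000 bytes.
Total = 4,151,184,000 bytes = 4.2 GB.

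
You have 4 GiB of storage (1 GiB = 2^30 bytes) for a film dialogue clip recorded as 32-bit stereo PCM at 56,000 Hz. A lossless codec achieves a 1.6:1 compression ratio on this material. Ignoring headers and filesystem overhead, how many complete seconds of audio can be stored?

Uncompressed byte rate = 56,000 × 4 × 2 = 448,000 bytes/s.
After 1.6:1 compression, effective rate ≈ 280000 bytes/s.
Capacity = 4 × 1,073,741,824 = 4,294,967,296 bytes.
4,294,967,296 / effective rate ≈ 15339.17 s → 15,339 seconds.

15,339 seconds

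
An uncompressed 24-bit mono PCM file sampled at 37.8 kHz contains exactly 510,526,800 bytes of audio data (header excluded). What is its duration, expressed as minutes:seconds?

75:02

Byte rate = 37,800 × 3 × 1 = 113,400 bytes/s.
Duration = 510,526,800 / 113,400 = 4,502 s.
4,502 s = 75:02.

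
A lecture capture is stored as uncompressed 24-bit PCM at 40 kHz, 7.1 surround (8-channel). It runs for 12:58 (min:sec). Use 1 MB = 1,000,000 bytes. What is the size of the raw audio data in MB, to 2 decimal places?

746.88 MB

Duration = 12:58 (min:sec) = 778 s.
Bytes = 40,000 samples/s × 778 s × 3 bytes/sample × 8 ch = 746,880,000 bytes.
746,880,000 / 1,000,000 = 746.88 MB.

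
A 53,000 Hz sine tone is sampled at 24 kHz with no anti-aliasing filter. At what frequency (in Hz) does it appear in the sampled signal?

Nyquist = 24,000/2 = 12,000 Hz; 53,000 Hz exceeds it.
Alias = |53,000 − 2×24,000| = |53,000 − 48,000| = 5,000 Hz.

5,000 Hz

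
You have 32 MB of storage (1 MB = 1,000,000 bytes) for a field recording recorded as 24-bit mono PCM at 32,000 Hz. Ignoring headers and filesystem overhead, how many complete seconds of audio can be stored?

Uncompressed byte rate = 32,000 × 3 × 1 = 96,000 bytes/s.
Capacity = 32 × 1,000,000 = 32,000,000 bytes.
32,000,000 / 96,000 ≈ 333.33 s → 333 seconds.

333 seconds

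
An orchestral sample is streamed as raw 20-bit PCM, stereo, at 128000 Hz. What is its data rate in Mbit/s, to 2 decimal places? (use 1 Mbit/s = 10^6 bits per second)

Bit rate = 128,000 × 20 × 2 = 5,120,000 bits/s.
= 5.12 Mbit/s.

5.12 Mbit/s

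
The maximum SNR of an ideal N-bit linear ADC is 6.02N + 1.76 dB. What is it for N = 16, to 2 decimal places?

6.02 × 16 + 1.76 = 98.08 dB.

98.08 dB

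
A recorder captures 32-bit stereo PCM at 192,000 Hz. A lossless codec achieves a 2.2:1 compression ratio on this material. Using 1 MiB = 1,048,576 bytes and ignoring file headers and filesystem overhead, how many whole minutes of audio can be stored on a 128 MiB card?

3 minutes

Uncompressed byte rate = 192,000 × 4 × 2 = 1,536,000 bytes/s.
After 2.2:1 compression, effective rate ≈ 698181.82 bytes/s.
Capacity = 128 × 1,048,576 = 134,217,728 bytes.
134,217,728 / effective rate ≈ 192.24 s → 3 minutes.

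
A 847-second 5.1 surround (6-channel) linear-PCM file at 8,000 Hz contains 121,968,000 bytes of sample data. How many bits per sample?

24 bits

Bytes per sample = 121,968,000 / (8,000 × 847 × 6) = 121,968,000 / 40,656,000 = 3.
Bit depth = 3 × 8 = 24 bits.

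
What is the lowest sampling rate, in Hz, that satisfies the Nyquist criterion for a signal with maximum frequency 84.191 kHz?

Minimum sample rate = 2 × 84,191 Hz = 168,382 Hz.

168,382 Hz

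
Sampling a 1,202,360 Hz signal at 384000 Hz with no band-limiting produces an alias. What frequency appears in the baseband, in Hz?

50,360 Hz

Nyquist = 384,000/2 = 192,000 Hz; 1,202,360 Hz exceeds it.
Alias = |1,202,360 − 3×384,000| = |1,202,360 − 1,152,000| = 50,360 Hz.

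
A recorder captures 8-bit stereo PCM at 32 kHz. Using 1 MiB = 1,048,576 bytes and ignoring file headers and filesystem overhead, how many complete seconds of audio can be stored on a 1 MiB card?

Uncompressed byte rate = 32,000 × 1 × 2 = 64,000 bytes/s.
Capacity = 1 × 1,048,576 = 1,048,576 bytes.
1,048,576 / 64,000 ≈ 16.38 s → 16 seconds.

16 seconds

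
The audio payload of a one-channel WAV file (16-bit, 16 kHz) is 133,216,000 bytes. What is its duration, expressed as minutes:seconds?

Byte rate = 16,000 × 2 × 1 = 32,000 bytes/s.
Duration = 133,216,000 / 32,000 = 4,163 s.
4,163 s = 69:23.

69:23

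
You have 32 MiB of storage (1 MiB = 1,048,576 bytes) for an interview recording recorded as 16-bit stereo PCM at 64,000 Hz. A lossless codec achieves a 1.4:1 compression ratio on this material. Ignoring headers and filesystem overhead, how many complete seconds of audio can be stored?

183 seconds

Uncompressed byte rate = 64,000 × 2 × 2 = 256,000 bytes/s.
After 1.4:1 compression, effective rate ≈ 182857.14 bytes/s.
Capacity = 32 × 1,048,576 = 33,554,432 bytes.
33,554,432 / effective rate ≈ 183.5 s → 183 seconds.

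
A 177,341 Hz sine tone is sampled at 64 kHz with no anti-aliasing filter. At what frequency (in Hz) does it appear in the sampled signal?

14,659 Hz

Nyquist = 64,000/2 = 32,000 Hz; 177,341 Hz exceeds it.
Alias = |177,341 − 3×64,000| = |177,341 − 192,000| = 14,659 Hz.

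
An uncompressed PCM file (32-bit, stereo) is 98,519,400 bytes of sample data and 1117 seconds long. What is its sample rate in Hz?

Bytes = sample_rate × seconds × bytes_per_sample × channels.
sample_rate = 98,519,400 / (1,117 × 4 × 2) = 98,519,400 / 8,936 = 11,025 Hz.

11,025 Hz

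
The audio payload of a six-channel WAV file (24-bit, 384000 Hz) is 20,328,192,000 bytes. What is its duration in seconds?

2,941 seconds

Byte rate = 384,000 × 3 × 6 = 6,912,000 bytes/s.
Duration = 20,328,192,000 / 6,912,000 = 2,941 s.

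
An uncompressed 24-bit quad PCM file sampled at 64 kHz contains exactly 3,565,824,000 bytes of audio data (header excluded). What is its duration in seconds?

4,643 seconds

Byte rate = 64,000 × 3 × 4 = 768,000 bytes/s.
Duration = 3,565,824,000 / 768,000 = 4,643 s.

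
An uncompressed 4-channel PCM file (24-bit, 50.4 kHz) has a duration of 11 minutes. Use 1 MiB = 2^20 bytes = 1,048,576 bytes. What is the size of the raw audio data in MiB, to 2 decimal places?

Duration = 11 minutes = 660 s.
Bytes = 50,400 samples/s × 660 s × 3 bytes/sample × 4 ch = 399,168,000 bytes.
399,168,000 / 1,048,576 = 380.68 MiB.

380.68 MiB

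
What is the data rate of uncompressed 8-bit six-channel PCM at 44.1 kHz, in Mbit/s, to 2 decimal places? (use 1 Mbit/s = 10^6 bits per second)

Bit rate = 44,100 × 8 × 6 = 2,116,800 bits/s.
= 2.12 Mbit/s.

2.12 Mbit/s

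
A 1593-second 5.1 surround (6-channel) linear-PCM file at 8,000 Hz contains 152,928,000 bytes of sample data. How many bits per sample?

16 bits

Bytes per sample = 152,928,000 / (8,000 × 1,593 × 6) = 152,928,000 / 76,464,000 = 2.
Bit depth = 2 × 8 = 16 bits.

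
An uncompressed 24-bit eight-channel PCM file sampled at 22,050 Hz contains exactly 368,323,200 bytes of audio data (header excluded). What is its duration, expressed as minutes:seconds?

11:36

Byte rate = 22,050 × 3 × 8 = 529,200 bytes/s.
Duration = 368,323,200 / 529,200 = 696 s.
696 s = 11:36.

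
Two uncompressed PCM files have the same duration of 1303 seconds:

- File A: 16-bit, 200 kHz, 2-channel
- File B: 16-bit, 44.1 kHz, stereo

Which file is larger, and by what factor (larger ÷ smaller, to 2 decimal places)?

File A: 200,000 × 2 × 2 = 800,000 bytes/s.
File B: 44,100 × 2 × 2 = 176,400 bytes/s.
File A is larger; ratio = 1,042,400,000 / 229,849,200 = 4.54.

File A, by a factor of 4.54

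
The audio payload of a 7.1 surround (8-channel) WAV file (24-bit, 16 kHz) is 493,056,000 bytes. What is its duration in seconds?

Byte rate = 16,000 × 3 × 8 = 384,000 bytes/s.
Duration = 493,056,000 / 384,000 = 1,284 s.

1,284 seconds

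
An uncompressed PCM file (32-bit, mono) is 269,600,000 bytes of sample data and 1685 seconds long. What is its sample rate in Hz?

Bytes = sample_rate × seconds × bytes_per_sample × channels.
sample_rate = 269,600,000 / (1,685 × 4 × 1) = 269,600,000 / 6,740 = 40,000 Hz.

40,000 Hz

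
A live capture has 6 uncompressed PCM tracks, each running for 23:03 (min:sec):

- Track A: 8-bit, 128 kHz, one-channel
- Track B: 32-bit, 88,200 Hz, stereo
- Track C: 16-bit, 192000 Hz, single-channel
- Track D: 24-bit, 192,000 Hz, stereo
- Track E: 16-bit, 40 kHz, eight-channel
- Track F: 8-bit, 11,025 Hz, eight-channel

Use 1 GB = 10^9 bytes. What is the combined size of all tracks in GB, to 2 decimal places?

23:03 (min:sec) = 1,383 s.
Track A: 128,000 × 1,383 × 1 × 1 = 177,024,000 bytes.
Track B: 88,200 × 1,383 × 4 × 2 = 975,844,800 bytes.
Track C: 192,000 × 1,383 × 2 × 1 = 531,072,000 bytes.
Track D: 192,000 × 1,383 × 3 × 2 = 1,593,216,000 bytes.
Track E: 40,000 × 1,383 × 2 × 8 = 885,120,000 bytes.
Track F: 11,025 × 1,383 × 1 × 8 = 121,980,600 bytes.
Total = 4,284,257,400 bytes = 4.28 GB.

4.28 GB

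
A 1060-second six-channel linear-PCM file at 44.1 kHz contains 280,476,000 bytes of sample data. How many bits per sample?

Bytes per sample = 280,476,000 / (44,100 × 1,060 × 6) = 280,476,000 / 280,476,000 = 1.
Bit depth = 1 × 8 = 8 bits.

8 bits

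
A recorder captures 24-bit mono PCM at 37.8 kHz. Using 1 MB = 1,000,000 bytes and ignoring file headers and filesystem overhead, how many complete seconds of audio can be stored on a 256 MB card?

2,257 seconds

Uncompressed byte rate = 37,800 × 3 × 1 = 113,400 bytes/s.
Capacity = 256 × 1,000,000 = 256,000,000 bytes.
256,000,000 / 113,400 ≈ 2257.5 s → 2,257 seconds.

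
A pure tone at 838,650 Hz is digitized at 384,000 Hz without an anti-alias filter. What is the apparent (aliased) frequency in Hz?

70,650 Hz

Nyquist = 384,000/2 = 192,000 Hz; 838,650 Hz exceeds it.
Alias = |838,650 − 2×384,000| = |838,650 − 768,000| = 70,650 Hz.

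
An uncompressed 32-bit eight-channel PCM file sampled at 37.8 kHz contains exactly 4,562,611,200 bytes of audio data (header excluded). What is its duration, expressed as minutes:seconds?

Byte rate = 37,800 × 4 × 8 = 1,209,600 bytes/s.
Duration = 4,562,611,200 / 1,209,600 = 3,772 s.
3,772 s = 62:52.

62:52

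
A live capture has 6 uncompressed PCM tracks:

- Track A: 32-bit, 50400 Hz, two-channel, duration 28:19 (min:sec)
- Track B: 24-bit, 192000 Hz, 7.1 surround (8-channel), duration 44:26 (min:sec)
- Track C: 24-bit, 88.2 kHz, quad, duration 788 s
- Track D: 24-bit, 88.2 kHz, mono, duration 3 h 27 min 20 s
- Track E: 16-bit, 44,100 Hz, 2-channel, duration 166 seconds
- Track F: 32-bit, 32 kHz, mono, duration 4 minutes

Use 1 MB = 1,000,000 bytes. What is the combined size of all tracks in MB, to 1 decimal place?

Track A: 28:19 (min:sec) = 1,699 s; 50,400 × 1,699 × 4 × 2 = 685,036,800 bytes.
Track B: 44:26 (min:sec) = 2,666 s; 192,000 × 2,666 × 3 × 8 = 12,284,928,000 bytes.
Track C: 88,200 × 788 × 3 × 4 = 834,019,200 bytes.
Track D: 3 h 27 min 20 s = 12,440 s; 88,200 × 12,440 × 3 × 1 = 3,291,624,000 bytes.
Track E: 44,100 × 166 × 2 × 2 = 29,282,400 bytes.
Track F: 4 minutes = 240 s; 32,000 × 240 × 4 × 1 = 30,720,000 bytes.
Total = 17,155,610,400 bytes = 17155.6 MB.

17155.6 MB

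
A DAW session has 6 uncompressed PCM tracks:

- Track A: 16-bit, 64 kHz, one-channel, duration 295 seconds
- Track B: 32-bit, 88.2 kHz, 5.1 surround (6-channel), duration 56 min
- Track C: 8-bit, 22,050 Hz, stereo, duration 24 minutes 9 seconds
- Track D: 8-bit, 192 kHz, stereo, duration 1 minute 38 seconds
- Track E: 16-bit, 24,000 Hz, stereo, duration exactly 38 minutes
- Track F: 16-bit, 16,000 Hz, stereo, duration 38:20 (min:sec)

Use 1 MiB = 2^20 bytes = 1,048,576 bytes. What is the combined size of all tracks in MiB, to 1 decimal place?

Track A: 64,000 × 295 × 2 × 1 = 37,760,000 bytes.
Track B: 56 min = 3,360 s; 88,200 × 3,360 × 4 × 6 = 7,112,448,000 bytes.
Track C: 24 minutes 9 seconds = 1,449 s; 22,050 × 1,449 × 1 × 2 = 63,900,900 bytes.
Track D: 1 minute 38 seconds = 98 s; 192,000 × 98 × 1 × 2 = 37,632,000 bytes.
Track E: exactly 38 minutes = 2,280 s; 24,000 × 2,280 × 2 × 2 = 218,880,000 bytes.
Track F: 38:20 (min:sec) = 2,300 s; 16,000 × 2,300 × 2 × 2 = 147,200,000 bytes.
Total = 7,617,820,900 bytes = 7264.9 MiB.

7264.9 MiB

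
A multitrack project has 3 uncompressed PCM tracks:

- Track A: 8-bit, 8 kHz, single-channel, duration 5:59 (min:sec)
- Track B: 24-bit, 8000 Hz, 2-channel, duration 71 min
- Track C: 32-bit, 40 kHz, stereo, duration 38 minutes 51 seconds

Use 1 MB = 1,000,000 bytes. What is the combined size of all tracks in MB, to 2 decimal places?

Track A: 5:59 (min:sec) = 359 s; 8,000 × 359 × 1 × 1 = 2,872,000 bytes.
Track B: 71 min = 4,260 s; 8,000 × 4,260 × 3 × 2 = 204,480,000 bytes.
Track C: 38 minutes 51 seconds = 2,331 s; 40,000 × 2,331 × 4 × 2 = 745,920,000 bytes.
Total = 953,272,000 bytes = 953.27 MB.

953.27 MB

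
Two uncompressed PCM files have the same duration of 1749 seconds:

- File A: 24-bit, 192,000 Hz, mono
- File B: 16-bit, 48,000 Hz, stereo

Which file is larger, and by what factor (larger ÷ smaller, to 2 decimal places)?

File A, by a factor of 3.00

File A: 192,000 × 3 × 1 = 576,000 bytes/s.
File B: 48,000 × 2 × 2 = 192,000 bytes/s.
File A is larger; ratio = 1,007,424,000 / 335,808,000 = 3.00.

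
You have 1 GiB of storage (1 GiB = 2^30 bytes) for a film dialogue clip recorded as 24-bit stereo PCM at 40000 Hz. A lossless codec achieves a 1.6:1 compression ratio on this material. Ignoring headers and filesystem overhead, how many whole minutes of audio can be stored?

Uncompressed byte rate = 40,000 × 3 × 2 = 240,000 bytes/s.
After 1.6:1 compression, effective rate ≈ 150000 bytes/s.
Capacity = 1 × 1,073,741,824 = 1,073,741,824 bytes.
1,073,741,824 / effective rate ≈ 7158.28 s → 119 minutes.

119 minutes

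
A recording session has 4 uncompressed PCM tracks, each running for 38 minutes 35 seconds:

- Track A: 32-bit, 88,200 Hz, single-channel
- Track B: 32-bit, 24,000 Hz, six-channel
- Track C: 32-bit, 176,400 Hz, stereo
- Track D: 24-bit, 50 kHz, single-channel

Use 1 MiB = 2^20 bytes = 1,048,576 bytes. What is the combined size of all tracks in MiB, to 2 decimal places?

38 minutes 35 seconds = 2,315 s.
Track A: 88,200 × 2,315 × 4 × 1 = 816,732,000 bytes.
Track B: 24,000 × 2,315 × 4 × 6 = 1,333,440,000 bytes.
Track C: 176,400 × 2,315 × 4 × 2 = 3,266,928,000 bytes.
Track D: 50,000 × 2,315 × 3 × 1 = 347,250,000 bytes.
Total = 5,764,350,000 bytes = 5497.31 MiB.

5497.31 MiB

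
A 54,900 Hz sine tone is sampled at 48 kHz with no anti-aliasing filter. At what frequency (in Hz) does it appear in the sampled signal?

6,900 Hz

Nyquist = 48,000/2 = 24,000 Hz; 54,900 Hz exceeds it.
Alias = |54,900 − 1×48,000| = |54,900 − 48,000| = 6,900 Hz.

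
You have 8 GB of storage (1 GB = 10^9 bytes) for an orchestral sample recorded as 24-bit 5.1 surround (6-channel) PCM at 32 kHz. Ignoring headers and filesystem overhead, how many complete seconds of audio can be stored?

13,888 seconds

Uncompressed byte rate = 32,000 × 3 × 6 = 576,000 bytes/s.
Capacity = 8 × 1,000,000,000 = 8,000,000,000 bytes.
8,000,000,000 / 576,000 ≈ 13888.89 s → 13,888 seconds.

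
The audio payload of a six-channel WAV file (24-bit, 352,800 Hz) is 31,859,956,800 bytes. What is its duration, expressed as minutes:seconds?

Byte rate = 352,800 × 3 × 6 = 6,350,400 bytes/s.
Duration = 31,859,956,800 / 6,350,400 = 5,017 s.
5,017 s = 83:37.

83:37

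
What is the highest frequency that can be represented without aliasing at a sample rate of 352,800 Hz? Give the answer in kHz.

176.4 kHz

Nyquist frequency = sample rate / 2 = 352,800 / 2 = 176.4 kHz.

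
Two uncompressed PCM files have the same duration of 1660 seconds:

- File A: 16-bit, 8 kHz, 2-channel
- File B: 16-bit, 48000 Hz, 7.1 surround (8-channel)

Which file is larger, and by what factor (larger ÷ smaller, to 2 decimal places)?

File A: 8,000 × 2 × 2 = 32,000 bytes/s.
File B: 48,000 × 2 × 8 = 768,000 bytes/s.
File B is larger; ratio = 1,274,880,000 / 53,120,000 = 24.00.

File B, by a factor of 24.00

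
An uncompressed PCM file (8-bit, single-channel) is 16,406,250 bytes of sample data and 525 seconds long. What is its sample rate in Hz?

Bytes = sample_rate × seconds × bytes_per_sample × channels.
sample_rate = 16,406,250 / (525 × 1 × 1) = 16,406,250 / 525 = 31,250 Hz.

31,250 Hz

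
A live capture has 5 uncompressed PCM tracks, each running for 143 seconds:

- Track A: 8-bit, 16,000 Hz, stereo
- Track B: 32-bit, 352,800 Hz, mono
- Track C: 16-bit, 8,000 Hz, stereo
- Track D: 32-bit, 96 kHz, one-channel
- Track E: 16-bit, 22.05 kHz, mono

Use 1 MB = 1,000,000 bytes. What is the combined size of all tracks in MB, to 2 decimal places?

272.17 MB

Track A: 16,000 × 143 × 1 × 2 = 4,576,000 bytes.
Track B: 352,800 × 143 × 4 × 1 = 201,801,600 bytes.
Track C: 8,000 × 143 × 2 × 2 = 4,576,000 bytes.
Track D: 96,000 × 143 × 4 × 1 = 54,912,000 bytes.
Track E: 22,050 × 143 × 2 × 1 = 6,306,300 bytes.
Total = 272,171,900 bytes = 272.17 MB.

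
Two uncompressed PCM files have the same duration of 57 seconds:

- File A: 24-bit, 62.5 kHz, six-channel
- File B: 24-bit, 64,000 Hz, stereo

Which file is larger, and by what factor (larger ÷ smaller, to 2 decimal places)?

File A: 62,500 × 3 × 6 = 1,125,000 bytes/s.
File B: 64,000 × 3 × 2 = 384,000 bytes/s.
File A is larger; ratio = 64,125,000 / 21,888,000 = 2.93.

File A, by a factor of 2.93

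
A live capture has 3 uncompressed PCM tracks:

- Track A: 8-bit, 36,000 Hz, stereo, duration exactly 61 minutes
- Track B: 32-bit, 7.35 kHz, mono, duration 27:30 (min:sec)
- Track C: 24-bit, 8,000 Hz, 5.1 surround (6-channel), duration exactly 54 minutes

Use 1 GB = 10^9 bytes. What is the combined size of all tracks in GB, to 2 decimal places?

Track A: exactly 61 minutes = 3,660 s; 36,000 × 3,660 × 1 × 2 = 263,520,000 bytes.
Track B: 27:30 (min:sec) = 1,650 s; 7,350 × 1,650 × 4 × 1 = 48,510,000 bytes.
Track C: exactly 54 minutes = 3,240 s; 8,000 × 3,240 × 3 × 6 = 466,560,000 bytes.
Total = 778,590,000 bytes = 0.78 GB.

0.78 GB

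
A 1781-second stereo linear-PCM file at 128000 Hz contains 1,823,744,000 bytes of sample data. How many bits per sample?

Bytes per sample = 1,823,744,000 / (128,000 × 1,781 × 2) = 1,823,744,000 / 455,936,000 = 4.
Bit depth = 4 × 8 = 32 bits.

32 bits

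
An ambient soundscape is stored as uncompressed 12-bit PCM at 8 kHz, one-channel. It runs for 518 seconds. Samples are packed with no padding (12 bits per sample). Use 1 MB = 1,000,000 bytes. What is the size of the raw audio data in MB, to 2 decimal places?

Bits = 8,000 × 518 × 12 × 1 = 49,728,000 bits = 6,216,000 bytes.
6,216,000 / 1,000,000 = 6.22 MB.

6.22 MB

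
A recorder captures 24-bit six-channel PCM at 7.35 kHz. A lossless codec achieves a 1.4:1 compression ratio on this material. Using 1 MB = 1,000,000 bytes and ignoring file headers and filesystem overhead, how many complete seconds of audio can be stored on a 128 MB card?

1,354 seconds

Uncompressed byte rate = 7,350 × 3 × 6 = 132,300 bytes/s.
After 1.4:1 compression, effective rate ≈ 94500 bytes/s.
Capacity = 128 × 1,000,000 = 128,000,000 bytes.
128,000,000 / effective rate ≈ 1354.5 s → 1,354 seconds.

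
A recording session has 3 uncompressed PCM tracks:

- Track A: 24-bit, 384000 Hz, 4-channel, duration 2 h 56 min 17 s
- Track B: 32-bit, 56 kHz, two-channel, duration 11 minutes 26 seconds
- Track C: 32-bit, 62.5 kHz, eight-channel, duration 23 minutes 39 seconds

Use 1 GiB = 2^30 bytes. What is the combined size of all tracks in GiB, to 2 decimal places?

Track A: 2 h 56 min 17 s = 10,577 s; 384,000 × 10,577 × 3 × 4 = 48,738,816,000 bytes.
Track B: 11 minutes 26 seconds = 686 s; 56,000 × 686 × 4 × 2 = 307,328,000 bytes.
Track C: 23 minutes 39 seconds = 1,419 s; 62,500 × 1,419 × 4 × 8 = 2,838,000,000 bytes.
Total = 51,884,144,000 bytes = 48.32 GiB.

48.32 GiB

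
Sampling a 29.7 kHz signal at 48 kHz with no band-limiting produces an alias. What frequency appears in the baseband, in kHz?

Nyquist = 48,000/2 = 24,000 Hz; 29,700 Hz exceeds it.
Alias = |29,700 − 1×48,000| = |29,700 − 48,000| = 18,300 Hz = 18.3 kHz.

18.3 kHz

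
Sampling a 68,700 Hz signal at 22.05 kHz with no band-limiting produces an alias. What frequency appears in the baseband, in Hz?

Nyquist = 22,050/2 = 11,025 Hz; 68,700 Hz exceeds it.
Alias = |68,700 − 3×22,050| = |68,700 − 66,150| = 2,550 Hz.

2,550 Hz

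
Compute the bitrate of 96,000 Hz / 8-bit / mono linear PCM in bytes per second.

Bit rate = 96,000 × 8 × 1 = 768,000 bits/s.
768,000 / 8 = 96,000 bytes/s.

96,000 bytes/s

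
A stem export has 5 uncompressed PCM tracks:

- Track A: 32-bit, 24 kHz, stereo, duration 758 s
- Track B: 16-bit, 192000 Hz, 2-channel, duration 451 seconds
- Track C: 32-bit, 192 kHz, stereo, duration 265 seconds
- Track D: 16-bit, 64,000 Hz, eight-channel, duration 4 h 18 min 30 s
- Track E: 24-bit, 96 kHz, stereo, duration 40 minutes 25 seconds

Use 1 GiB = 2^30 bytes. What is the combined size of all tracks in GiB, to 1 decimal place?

Track A: 24,000 × 758 × 4 × 2 = 145,536,000 bytes.
Track B: 192,000 × 451 × 2 × 2 = 346,368,000 bytes.
Track C: 192,000 × 265 × 4 × 2 = 407,040,000 bytes.
Track D: 4 h 18 min 30 s = 15,510 s; 64,000 × 15,510 × 2 × 8 = 15,882,240,000 bytes.
Track E: 40 minutes 25 seconds = 2,425 s; 96,000 × 2,425 × 3 × 2 = 1,396,800,000 bytes.
Total = 18,177,984,000 bytes = 16.9 GiB.

16.9 GiB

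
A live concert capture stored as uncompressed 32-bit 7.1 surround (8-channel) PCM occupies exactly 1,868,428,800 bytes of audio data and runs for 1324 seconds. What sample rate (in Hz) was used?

44,100 Hz

Bytes = sample_rate × seconds × bytes_per_sample × channels.
sample_rate = 1,868,428,800 / (1,324 × 4 × 8) = 1,868,428,800 / 42,368 = 44,100 Hz.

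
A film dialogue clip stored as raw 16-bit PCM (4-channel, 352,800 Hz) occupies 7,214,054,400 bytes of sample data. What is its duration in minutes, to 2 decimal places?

Byte rate = 352,800 × 2 × 4 = 2,822,400 bytes/s.
Duration = 7,214,054,400 / 2,822,400 = 2,556 s.
2,556 s / 60 = 42.60 minutes.

42.60 minutes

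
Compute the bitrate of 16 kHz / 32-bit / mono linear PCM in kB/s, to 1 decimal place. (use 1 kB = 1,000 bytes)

Bit rate = 16,000 × 32 × 1 = 512,000 bits/s.
512,000 / 8 = 64,000 B/s = 64.0 kB/s.

64.0 kB/s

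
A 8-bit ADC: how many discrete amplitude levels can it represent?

256 levels

2^8 = 256.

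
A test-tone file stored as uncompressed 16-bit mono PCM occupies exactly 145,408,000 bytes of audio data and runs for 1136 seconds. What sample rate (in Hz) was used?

Bytes = sample_rate × seconds × bytes_per_sample × channels.
sample_rate = 145,408,000 / (1,136 × 2 × 1) = 145,408,000 / 2,272 = 64,000 Hz.

64,000 Hz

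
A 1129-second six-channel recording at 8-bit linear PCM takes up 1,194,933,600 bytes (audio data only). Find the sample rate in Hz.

176,400 Hz

Bytes = sample_rate × seconds × bytes_per_sample × channels.
sample_rate = 1,194,933,600 / (1,129 × 1 × 6) = 1,194,933,600 / 6,774 = 176,400 Hz.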